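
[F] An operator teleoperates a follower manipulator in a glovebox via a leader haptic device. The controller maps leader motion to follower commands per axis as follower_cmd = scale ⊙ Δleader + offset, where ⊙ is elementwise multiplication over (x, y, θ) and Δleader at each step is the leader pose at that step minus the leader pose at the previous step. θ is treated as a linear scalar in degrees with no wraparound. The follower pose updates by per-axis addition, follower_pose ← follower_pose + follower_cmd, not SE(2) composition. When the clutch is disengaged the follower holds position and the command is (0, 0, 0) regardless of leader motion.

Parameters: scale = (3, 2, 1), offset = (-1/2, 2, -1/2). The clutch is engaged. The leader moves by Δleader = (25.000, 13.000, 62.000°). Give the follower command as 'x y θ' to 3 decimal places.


74.500 28.000 61.500

axis x: 3·25.000 + -1/2 = 74.500
axis y: 2·13.000 + 2 = 28.000
axis θ: 1·62.000 + -1/2 = 61.500


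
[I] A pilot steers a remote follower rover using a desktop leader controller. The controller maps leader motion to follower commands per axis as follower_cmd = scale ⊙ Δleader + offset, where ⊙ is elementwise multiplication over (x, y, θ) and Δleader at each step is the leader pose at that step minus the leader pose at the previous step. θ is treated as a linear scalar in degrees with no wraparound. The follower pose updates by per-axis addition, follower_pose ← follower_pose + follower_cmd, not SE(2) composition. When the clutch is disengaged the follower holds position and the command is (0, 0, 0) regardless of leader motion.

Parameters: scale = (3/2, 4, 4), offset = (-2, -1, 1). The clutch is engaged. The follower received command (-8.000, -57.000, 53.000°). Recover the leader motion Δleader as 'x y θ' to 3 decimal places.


axis x: (-8.000 − -2) / (3/2) = -4.000
axis y: (-57.000 − -1) / (4) = -14.000
axis θ: (53.000 − 1) / (4) = 13.000

-4.000 -14.000 13.000


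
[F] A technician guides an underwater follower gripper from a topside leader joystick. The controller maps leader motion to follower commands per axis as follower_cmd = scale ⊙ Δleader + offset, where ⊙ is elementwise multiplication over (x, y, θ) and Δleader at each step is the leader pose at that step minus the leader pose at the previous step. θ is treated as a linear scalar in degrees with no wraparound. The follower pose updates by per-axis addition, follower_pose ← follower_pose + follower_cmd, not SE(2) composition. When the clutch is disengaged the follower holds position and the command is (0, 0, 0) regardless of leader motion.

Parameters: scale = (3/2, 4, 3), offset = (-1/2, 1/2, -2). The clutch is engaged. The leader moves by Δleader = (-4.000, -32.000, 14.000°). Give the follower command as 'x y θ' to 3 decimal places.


-6.500 -127.500 40.000

axis x: 3/2·-4.000 + -1/2 = -6.500
axis y: 4·-32.000 + 1/2 = -127.500
axis θ: 3·14.000 + -2 = 40.000


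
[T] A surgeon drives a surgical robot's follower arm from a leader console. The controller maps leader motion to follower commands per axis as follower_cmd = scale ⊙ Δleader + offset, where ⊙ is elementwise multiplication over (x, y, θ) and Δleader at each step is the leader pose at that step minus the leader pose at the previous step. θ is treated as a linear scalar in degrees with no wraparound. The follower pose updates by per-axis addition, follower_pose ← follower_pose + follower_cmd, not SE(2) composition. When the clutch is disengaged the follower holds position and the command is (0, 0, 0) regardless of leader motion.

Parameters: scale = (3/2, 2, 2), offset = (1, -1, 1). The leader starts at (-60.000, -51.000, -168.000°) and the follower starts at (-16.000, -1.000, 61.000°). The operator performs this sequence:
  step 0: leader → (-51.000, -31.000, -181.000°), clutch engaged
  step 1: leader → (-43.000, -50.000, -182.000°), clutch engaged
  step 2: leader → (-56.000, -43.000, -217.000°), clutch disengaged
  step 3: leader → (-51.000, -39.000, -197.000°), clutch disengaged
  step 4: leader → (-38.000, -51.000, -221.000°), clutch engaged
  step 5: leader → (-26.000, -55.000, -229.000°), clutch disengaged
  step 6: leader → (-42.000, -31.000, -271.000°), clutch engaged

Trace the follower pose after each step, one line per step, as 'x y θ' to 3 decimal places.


-1.500 38.000 36.000
11.500 -1.000 35.000
11.500 -1.000 35.000
11.500 -1.000 35.000
32.000 -26.000 -12.000
32.000 -26.000 -12.000
9.000 21.000 -95.000

step 0: Δleader=(9.000, 20.000, -13.000°), engaged; cmd=(14.500, 39.000, -25.000°) → follower=(-1.500, 38.000, 36.000°)
step 1: Δleader=(8.000, -19.000, -1.000°), engaged; cmd=(13.000, -39.000, -1.000°) → follower=(11.500, -1.000, 35.000°)
step 2: Δleader=(-13.000, 7.000, -35.000°), disengaged; cmd=(0,0,0) → follower holds at (11.500, -1.000, 35.000°)
step 3: Δleader=(5.000, 4.000, 20.000°), disengaged; cmd=(0,0,0) → follower holds at (11.500, -1.000, 35.000°)
step 4: Δleader=(13.000, -12.000, -24.000°), engaged; cmd=(20.500, -25.000, -47.000°) → follower=(32.000, -26.000, -12.000°)
step 5: Δleader=(12.000, -4.000, -8.000°), disengaged; cmd=(0,0,0) → follower holds at (32.000, -26.000, -12.000°)
step 6: Δleader=(-16.000, 24.000, -42.000°), engaged; cmd=(-23.000, 47.000, -83.000°) → follower=(9.000, 21.000, -95.000°)


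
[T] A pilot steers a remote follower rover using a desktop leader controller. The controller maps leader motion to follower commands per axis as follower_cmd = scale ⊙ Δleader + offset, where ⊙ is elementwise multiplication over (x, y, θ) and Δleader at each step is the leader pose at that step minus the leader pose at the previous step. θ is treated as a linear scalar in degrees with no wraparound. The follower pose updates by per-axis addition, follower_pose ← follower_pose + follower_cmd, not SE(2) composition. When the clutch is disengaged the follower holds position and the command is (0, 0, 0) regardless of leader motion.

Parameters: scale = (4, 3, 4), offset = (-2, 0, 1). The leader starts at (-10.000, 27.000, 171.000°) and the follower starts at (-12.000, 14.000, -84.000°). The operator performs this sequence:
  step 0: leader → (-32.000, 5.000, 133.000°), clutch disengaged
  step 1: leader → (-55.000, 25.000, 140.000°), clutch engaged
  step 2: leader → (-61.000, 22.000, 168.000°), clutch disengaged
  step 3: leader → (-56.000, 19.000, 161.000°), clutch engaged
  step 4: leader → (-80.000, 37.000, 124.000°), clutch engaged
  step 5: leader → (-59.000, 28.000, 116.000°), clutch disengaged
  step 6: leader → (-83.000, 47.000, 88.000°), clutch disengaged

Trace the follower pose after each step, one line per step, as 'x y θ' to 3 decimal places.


step 0: Δleader=(-22.000, -22.000, -38.000°), disengaged; cmd=(0,0,0) → follower holds at (-12.000, 14.000, -84.000°)
step 1: Δleader=(-23.000, 20.000, 7.000°), engaged; cmd=(-94.000, 60.000, 29.000°) → follower=(-106.000, 74.000, -55.000°)
step 2: Δleader=(-6.000, -3.000, 28.000°), disengaged; cmd=(0,0,0) → follower holds at (-106.000, 74.000, -55.000°)
step 3: Δleader=(5.000, -3.000, -7.000°), engaged; cmd=(18.000, -9.000, -27.000°) → follower=(-88.000, 65.000, -82.000°)
step 4: Δleader=(-24.000, 18.000, -37.000°), engaged; cmd=(-98.000, 54.000, -147.000°) → follower=(-186.000, 119.000, -229.000°)
step 5: Δleader=(21.000, -9.000, -8.000°), disengaged; cmd=(0,0,0) → follower holds at (-186.000, 119.000, -229.000°)
step 6: Δleader=(-24.000, 19.000, -28.000°), disengaged; cmd=(0,0,0) → follower holds at (-186.000, 119.000, -229.000°)

-12.000 14.000 -84.000
-106.000 74.000 -55.000
-106.000 74.000 -55.000
-88.000 65.000 -82.000
-186.000 119.000 -229.000
-186.000 119.000 -229.000
-186.000 119.000 -229.000


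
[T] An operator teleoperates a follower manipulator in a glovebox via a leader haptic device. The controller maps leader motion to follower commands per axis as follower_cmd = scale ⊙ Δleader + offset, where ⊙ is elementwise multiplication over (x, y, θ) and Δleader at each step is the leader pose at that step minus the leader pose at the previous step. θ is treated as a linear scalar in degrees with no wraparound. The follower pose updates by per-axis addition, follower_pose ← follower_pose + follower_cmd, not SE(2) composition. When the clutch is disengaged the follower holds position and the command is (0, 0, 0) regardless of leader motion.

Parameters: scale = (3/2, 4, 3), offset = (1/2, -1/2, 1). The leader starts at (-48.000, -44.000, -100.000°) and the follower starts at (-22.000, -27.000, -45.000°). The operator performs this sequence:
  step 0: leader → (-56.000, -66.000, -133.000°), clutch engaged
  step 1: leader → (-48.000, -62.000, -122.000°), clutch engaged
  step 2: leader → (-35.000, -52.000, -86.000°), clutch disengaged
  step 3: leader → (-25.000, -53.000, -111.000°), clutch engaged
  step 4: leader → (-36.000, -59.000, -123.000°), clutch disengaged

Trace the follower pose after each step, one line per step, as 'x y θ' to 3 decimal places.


-33.500 -115.500 -143.000
-21.000 -100.000 -109.000
-21.000 -100.000 -109.000
-5.500 -104.500 -183.000
-5.500 -104.500 -183.000

step 0: Δleader=(-8.000, -22.000, -33.000°), engaged; cmd=(-11.500, -88.500, -98.000°) → follower=(-33.500, -115.500, -143.000°)
step 1: Δleader=(8.000, 4.000, 11.000°), engaged; cmd=(12.500, 15.500, 34.000°) → follower=(-21.000, -100.000, -109.000°)
step 2: Δleader=(13.000, 10.000, 36.000°), disengaged; cmd=(0,0,0) → follower holds at (-21.000, -100.000, -109.000°)
step 3: Δleader=(10.000, -1.000, -25.000°), engaged; cmd=(15.500, -4.500, -74.000°) → follower=(-5.500, -104.500, -183.000°)
step 4: Δleader=(-11.000, -6.000, -12.000°), disengaged; cmd=(0,0,0) → follower holds at (-5.500, -104.500, -183.000°)


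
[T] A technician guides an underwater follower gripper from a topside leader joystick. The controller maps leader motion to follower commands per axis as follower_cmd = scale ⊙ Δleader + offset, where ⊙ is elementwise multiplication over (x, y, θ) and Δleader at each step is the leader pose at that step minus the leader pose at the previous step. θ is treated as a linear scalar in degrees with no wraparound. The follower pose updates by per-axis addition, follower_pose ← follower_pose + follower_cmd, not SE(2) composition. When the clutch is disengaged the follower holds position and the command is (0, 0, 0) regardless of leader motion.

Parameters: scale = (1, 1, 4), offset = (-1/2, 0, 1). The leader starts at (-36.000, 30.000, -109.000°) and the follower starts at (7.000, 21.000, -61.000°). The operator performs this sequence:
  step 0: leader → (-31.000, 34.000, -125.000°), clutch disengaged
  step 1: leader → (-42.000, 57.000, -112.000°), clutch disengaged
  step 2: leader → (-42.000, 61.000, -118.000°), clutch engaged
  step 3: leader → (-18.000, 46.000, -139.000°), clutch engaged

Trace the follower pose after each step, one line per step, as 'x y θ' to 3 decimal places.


step 0: Δleader=(5.000, 4.000, -16.000°), disengaged; cmd=(0,0,0) → follower holds at (7.000, 21.000, -61.000°)
step 1: Δleader=(-11.000, 23.000, 13.000°), disengaged; cmd=(0,0,0) → follower holds at (7.000, 21.000, -61.000°)
step 2: Δleader=(0.000, 4.000, -6.000°), engaged; cmd=(-0.500, 4.000, -23.000°) → follower=(6.500, 25.000, -84.000°)
step 3: Δleader=(24.000, -15.000, -21.000°), engaged; cmd=(23.500, -15.000, -83.000°) → follower=(30.000, 10.000, -167.000°)

7.000 21.000 -61.000
7.000 21.000 -61.000
6.500 25.000 -84.000
30.000 10.000 -167.000


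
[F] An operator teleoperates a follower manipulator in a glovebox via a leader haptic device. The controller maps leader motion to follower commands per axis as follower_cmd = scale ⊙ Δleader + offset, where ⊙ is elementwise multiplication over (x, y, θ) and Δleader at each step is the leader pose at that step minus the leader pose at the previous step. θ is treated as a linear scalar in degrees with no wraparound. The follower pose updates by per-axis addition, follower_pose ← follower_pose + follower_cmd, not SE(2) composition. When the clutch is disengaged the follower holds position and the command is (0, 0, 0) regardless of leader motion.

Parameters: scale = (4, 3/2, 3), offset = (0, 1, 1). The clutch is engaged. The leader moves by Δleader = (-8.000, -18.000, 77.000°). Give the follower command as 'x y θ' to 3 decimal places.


axis x: 4·-8.000 + 0 = -32.000
axis y: 3/2·-18.000 + 1 = -26.000
axis θ: 3·77.000 + 1 = 232.000

-32.000 -26.000 232.000


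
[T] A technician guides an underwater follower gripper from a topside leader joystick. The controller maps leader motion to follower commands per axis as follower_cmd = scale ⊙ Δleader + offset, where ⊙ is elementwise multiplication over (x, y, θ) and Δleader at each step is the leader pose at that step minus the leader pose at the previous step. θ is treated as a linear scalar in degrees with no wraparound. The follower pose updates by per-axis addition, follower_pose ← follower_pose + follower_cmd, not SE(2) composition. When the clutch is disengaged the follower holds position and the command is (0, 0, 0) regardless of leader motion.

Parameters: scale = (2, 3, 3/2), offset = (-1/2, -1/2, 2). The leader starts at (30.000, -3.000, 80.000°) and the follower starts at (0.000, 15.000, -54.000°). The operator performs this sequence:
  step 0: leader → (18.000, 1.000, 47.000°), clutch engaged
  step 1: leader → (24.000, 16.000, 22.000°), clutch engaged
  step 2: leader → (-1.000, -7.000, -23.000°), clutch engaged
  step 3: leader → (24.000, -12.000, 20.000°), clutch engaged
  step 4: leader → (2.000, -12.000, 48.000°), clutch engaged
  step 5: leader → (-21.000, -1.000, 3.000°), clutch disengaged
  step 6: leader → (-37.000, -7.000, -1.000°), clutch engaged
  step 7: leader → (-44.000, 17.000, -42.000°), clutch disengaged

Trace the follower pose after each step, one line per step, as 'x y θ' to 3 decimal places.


step 0: Δleader=(-12.000, 4.000, -33.000°), engaged; cmd=(-24.500, 11.500, -47.500°) → follower=(-24.500, 26.500, -101.500°)
step 1: Δleader=(6.000, 15.000, -25.000°), engaged; cmd=(11.500, 44.500, -35.500°) → follower=(-13.000, 71.000, -137.000°)
step 2: Δleader=(-25.000, -23.000, -45.000°), engaged; cmd=(-50.500, -69.500, -65.500°) → follower=(-63.500, 1.500, -202.500°)
step 3: Δleader=(25.000, -5.000, 43.000°), engaged; cmd=(49.500, -15.500, 66.500°) → follower=(-14.000, -14.000, -136.000°)
step 4: Δleader=(-22.000, 0.000, 28.000°), engaged; cmd=(-44.500, -0.500, 44.000°) → follower=(-58.500, -14.500, -92.000°)
step 5: Δleader=(-23.000, 11.000, -45.000°), disengaged; cmd=(0,0,0) → follower holds at (-58.500, -14.500, -92.000°)
step 6: Δleader=(-16.000, -6.000, -4.000°), engaged; cmd=(-32.500, -18.500, -4.000°) → follower=(-91.000, -33.000, -96.000°)
step 7: Δleader=(-7.000, 24.000, -41.000°), disengaged; cmd=(0,0,0) → follower holds at (-91.000, -33.000, -96.000°)

-24.500 26.500 -101.500
-13.000 71.000 -137.000
-63.500 1.500 -202.500
-14.000 -14.000 -136.000
-58.500 -14.500 -92.000
-58.500 -14.500 -92.000
-91.000 -33.000 -96.000
-91.000 -33.000 -96.000


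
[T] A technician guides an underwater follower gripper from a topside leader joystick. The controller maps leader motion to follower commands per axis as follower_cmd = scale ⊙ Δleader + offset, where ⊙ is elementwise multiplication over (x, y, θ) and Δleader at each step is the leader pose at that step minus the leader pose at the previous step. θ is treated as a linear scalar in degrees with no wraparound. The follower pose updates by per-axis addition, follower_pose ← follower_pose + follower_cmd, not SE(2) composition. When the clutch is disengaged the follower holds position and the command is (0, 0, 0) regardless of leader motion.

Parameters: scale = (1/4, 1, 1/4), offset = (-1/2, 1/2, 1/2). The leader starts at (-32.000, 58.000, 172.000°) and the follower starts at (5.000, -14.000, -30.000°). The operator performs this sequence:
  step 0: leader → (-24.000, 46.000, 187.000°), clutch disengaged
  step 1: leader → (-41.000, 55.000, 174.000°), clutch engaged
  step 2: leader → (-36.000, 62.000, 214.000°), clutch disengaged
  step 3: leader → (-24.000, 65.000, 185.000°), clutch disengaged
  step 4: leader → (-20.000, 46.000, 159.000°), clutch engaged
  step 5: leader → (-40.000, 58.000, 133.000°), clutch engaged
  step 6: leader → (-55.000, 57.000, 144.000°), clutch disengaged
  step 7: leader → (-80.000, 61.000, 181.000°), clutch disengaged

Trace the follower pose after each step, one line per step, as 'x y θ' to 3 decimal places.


step 0: Δleader=(8.000, -12.000, 15.000°), disengaged; cmd=(0,0,0) → follower holds at (5.000, -14.000, -30.000°)
step 1: Δleader=(-17.000, 9.000, -13.000°), engaged; cmd=(-4.750, 9.500, -2.750°) → follower=(0.250, -4.500, -32.750°)
step 2: Δleader=(5.000, 7.000, 40.000°), disengaged; cmd=(0,0,0) → follower holds at (0.250, -4.500, -32.750°)
step 3: Δleader=(12.000, 3.000, -29.000°), disengaged; cmd=(0,0,0) → follower holds at (0.250, -4.500, -32.750°)
step 4: Δleader=(4.000, -19.000, -26.000°), engaged; cmd=(0.500, -18.500, -6.000°) → follower=(0.750, -23.000, -38.750°)
step 5: Δleader=(-20.000, 12.000, -26.000°), engaged; cmd=(-5.500, 12.500, -6.000°) → follower=(-4.750, -10.500, -44.750°)
step 6: Δleader=(-15.000, -1.000, 11.000°), disengaged; cmd=(0,0,0) → follower holds at (-4.750, -10.500, -44.750°)
step 7: Δleader=(-25.000, 4.000, 37.000°), disengaged; cmd=(0,0,0) → follower holds at (-4.750, -10.500, -44.750°)

5.000 -14.000 -30.000
0.250 -4.500 -32.750
0.250 -4.500 -32.750
0.250 -4.500 -32.750
0.750 -23.000 -38.750
-4.750 -10.500 -44.750
-4.750 -10.500 -44.750
-4.750 -10.500 -44.750


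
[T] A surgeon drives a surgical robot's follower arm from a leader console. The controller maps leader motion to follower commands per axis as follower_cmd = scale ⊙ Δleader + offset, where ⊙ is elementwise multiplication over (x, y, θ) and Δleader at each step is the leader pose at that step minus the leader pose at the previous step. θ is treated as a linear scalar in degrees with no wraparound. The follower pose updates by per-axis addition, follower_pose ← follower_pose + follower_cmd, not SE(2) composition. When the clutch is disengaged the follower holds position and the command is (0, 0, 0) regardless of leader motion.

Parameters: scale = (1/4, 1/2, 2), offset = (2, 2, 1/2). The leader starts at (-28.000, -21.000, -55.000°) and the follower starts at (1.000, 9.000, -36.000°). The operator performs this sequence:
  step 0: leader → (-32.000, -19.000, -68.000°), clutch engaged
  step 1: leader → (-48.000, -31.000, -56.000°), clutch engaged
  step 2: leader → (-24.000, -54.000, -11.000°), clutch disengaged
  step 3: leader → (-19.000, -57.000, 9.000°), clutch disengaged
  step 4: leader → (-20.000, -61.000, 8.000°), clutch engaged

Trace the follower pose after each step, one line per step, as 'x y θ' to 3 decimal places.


step 0: Δleader=(-4.000, 2.000, -13.000°), engaged; cmd=(1.000, 3.000, -25.500°) → follower=(2.000, 12.000, -61.500°)
step 1: Δleader=(-16.000, -12.000, 12.000°), engaged; cmd=(-2.000, -4.000, 24.500°) → follower=(0.000, 8.000, -37.000°)
step 2: Δleader=(24.000, -23.000, 45.000°), disengaged; cmd=(0,0,0) → follower holds at (0.000, 8.000, -37.000°)
step 3: Δleader=(5.000, -3.000, 20.000°), disengaged; cmd=(0,0,0) → follower holds at (0.000, 8.000, -37.000°)
step 4: Δleader=(-1.000, -4.000, -1.000°), engaged; cmd=(1.750, 0.000, -1.500°) → follower=(1.750, 8.000, -38.500°)

2.000 12.000 -61.500
0.000 8.000 -37.000
0.000 8.000 -37.000
0.000 8.000 -37.000
1.750 8.000 -38.500


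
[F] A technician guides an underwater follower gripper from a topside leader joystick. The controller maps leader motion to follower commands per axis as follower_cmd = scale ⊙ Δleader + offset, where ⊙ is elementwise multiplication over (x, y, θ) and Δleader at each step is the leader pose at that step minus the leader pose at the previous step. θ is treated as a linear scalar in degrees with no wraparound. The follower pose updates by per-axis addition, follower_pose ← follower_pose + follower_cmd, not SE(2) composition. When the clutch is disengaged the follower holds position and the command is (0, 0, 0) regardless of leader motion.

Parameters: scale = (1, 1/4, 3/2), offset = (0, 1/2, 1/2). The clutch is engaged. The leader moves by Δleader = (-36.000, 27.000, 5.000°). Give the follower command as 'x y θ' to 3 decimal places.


axis x: 1·-36.000 + 0 = -36.000
axis y: 1/4·27.000 + 1/2 = 7.250
axis θ: 3/2·5.000 + 1/2 = 8.000

-36.000 7.250 8.000


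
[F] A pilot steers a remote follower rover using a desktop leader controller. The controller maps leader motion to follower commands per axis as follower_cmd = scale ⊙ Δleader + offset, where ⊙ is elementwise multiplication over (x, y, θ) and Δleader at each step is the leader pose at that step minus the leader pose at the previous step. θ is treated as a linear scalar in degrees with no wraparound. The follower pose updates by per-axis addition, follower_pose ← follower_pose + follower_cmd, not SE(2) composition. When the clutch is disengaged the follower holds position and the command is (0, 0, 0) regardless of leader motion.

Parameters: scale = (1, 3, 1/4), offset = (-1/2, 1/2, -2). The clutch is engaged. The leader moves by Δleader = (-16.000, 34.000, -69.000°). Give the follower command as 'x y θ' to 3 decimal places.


-16.500 102.500 -19.250

axis x: 1·-16.000 + -1/2 = -16.500
axis y: 3·34.000 + 1/2 = 102.500
axis θ: 1/4·-69.000 + -2 = -19.250


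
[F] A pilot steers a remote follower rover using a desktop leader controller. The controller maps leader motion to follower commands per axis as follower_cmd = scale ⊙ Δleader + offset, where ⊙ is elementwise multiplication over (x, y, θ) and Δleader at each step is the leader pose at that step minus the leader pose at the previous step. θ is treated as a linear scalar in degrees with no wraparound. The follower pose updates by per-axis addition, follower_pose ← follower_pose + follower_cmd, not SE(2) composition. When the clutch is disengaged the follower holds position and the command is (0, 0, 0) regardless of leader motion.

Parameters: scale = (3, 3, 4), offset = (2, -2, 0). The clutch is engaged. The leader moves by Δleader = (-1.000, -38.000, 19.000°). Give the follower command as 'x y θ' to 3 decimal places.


-1.000 -116.000 76.000

axis x: 3·-1.000 + 2 = -1.000
axis y: 3·-38.000 + -2 = -116.000
axis θ: 4·19.000 + 0 = 76.000


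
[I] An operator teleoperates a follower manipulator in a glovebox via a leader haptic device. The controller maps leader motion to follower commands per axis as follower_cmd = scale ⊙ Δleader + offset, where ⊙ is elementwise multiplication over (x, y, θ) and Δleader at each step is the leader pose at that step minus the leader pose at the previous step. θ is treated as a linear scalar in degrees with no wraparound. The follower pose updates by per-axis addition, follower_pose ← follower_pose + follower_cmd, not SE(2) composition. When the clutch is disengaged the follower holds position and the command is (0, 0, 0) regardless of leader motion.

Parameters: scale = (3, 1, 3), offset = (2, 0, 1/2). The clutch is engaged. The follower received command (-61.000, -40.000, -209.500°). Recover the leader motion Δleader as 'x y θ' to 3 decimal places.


axis x: (-61.000 − 2) / (3) = -21.000
axis y: (-40.000 − 0) / (1) = -40.000
axis θ: (-209.500 − 1/2) / (3) = -70.000

-21.000 -40.000 -70.000


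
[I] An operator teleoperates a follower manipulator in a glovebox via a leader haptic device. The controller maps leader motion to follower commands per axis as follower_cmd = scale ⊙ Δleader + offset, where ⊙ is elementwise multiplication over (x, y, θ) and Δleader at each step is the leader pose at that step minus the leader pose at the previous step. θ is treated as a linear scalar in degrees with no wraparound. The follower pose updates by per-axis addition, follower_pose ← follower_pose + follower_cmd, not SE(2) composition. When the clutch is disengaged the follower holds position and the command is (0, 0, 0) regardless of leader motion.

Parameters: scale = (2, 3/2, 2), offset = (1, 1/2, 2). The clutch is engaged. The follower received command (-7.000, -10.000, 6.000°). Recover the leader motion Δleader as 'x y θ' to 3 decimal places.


axis x: (-7.000 − 1) / (2) = -4.000
axis y: (-10.000 − 1/2) / (3/2) = -7.000
axis θ: (6.000 − 2) / (2) = 2.000

-4.000 -7.000 2.000


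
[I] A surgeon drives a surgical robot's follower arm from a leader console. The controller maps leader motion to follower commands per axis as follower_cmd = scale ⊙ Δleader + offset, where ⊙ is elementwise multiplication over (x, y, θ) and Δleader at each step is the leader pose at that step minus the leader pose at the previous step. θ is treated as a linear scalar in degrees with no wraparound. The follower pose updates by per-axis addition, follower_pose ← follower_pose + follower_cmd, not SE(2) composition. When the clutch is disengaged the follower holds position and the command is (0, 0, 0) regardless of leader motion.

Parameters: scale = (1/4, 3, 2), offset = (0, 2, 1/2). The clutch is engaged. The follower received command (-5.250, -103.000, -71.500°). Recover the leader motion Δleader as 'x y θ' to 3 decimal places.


axis x: (-5.250 − 0) / (1/4) = -21.000
axis y: (-103.000 − 2) / (3) = -35.000
axis θ: (-71.500 − 1/2) / (2) = -36.000

-21.000 -35.000 -36.000


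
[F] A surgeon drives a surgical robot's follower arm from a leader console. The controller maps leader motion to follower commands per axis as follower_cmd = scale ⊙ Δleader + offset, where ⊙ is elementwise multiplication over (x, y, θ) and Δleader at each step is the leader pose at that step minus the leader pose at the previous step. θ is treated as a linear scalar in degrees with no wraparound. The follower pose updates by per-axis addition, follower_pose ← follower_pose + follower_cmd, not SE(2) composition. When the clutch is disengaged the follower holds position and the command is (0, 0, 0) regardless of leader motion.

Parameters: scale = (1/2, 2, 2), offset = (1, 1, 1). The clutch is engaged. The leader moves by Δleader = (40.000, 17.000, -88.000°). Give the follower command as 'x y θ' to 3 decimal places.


21.000 35.000 -175.000

axis x: 1/2·40.000 + 1 = 21.000
axis y: 2·17.000 + 1 = 35.000
axis θ: 2·-88.000 + 1 = -175.000


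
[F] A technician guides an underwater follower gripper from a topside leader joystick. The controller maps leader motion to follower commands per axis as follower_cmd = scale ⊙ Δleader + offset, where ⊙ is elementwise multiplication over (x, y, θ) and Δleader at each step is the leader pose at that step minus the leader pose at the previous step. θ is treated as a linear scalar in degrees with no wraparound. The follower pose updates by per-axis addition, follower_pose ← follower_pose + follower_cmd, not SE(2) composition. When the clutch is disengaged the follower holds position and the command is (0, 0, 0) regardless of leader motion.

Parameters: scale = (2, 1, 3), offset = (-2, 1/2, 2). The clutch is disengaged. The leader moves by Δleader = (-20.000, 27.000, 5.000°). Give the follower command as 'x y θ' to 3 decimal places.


0.000 0.000 0.000

clutch disengaged → follower holds; cmd = (0, 0, 0)


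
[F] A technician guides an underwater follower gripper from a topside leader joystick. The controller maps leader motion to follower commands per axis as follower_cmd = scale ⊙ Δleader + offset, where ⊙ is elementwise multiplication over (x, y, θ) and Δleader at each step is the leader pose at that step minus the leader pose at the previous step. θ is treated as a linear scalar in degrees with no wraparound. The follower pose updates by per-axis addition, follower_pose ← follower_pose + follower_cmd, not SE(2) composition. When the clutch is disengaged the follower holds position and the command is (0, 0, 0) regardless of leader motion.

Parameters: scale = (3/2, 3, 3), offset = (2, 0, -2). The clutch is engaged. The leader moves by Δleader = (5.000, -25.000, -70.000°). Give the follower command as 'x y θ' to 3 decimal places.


9.500 -75.000 -212.000

axis x: 3/2·5.000 + 2 = 9.500
axis y: 3·-25.000 + 0 = -75.000
axis θ: 3·-70.000 + -2 = -212.000


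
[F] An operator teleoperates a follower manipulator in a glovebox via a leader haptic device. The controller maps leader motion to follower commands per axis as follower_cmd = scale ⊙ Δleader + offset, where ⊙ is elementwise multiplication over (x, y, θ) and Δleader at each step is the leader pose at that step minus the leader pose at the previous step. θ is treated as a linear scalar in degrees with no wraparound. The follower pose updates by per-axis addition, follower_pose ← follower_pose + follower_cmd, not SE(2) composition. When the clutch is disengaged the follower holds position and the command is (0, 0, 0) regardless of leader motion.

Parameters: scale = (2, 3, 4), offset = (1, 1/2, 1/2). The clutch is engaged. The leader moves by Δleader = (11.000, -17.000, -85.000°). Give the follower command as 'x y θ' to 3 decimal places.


23.000 -50.500 -339.500

axis x: 2·11.000 + 1 = 23.000
axis y: 3·-17.000 + 1/2 = -50.500
axis θ: 4·-85.000 + 1/2 = -339.500


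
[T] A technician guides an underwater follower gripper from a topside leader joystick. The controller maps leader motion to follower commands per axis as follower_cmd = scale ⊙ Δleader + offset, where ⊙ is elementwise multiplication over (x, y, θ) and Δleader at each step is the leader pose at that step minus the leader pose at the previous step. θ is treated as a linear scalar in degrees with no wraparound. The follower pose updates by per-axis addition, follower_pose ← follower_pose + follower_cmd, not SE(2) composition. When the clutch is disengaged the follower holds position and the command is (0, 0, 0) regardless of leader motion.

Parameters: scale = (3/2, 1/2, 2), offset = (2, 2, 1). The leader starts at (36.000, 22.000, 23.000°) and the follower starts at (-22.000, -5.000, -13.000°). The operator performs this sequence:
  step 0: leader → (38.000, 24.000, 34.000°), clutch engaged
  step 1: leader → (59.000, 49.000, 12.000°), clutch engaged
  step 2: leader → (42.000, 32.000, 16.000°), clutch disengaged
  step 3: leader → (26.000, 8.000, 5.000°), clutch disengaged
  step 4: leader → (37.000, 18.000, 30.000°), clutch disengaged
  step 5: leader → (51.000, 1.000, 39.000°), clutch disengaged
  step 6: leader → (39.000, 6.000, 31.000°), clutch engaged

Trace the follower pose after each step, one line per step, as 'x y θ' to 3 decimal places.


-17.000 -2.000 10.000
16.500 12.500 -33.000
16.500 12.500 -33.000
16.500 12.500 -33.000
16.500 12.500 -33.000
16.500 12.500 -33.000
0.500 17.000 -48.000

step 0: Δleader=(2.000, 2.000, 11.000°), engaged; cmd=(5.000, 3.000, 23.000°) → follower=(-17.000, -2.000, 10.000°)
step 1: Δleader=(21.000, 25.000, -22.000°), engaged; cmd=(33.500, 14.500, -43.000°) → follower=(16.500, 12.500, -33.000°)
step 2: Δleader=(-17.000, -17.000, 4.000°), disengaged; cmd=(0,0,0) → follower holds at (16.500, 12.500, -33.000°)
step 3: Δleader=(-16.000, -24.000, -11.000°), disengaged; cmd=(0,0,0) → follower holds at (16.500, 12.500, -33.000°)
step 4: Δleader=(11.000, 10.000, 25.000°), disengaged; cmd=(0,0,0) → follower holds at (16.500, 12.500, -33.000°)
step 5: Δleader=(14.000, -17.000, 9.000°), disengaged; cmd=(0,0,0) → follower holds at (16.500, 12.500, -33.000°)
step 6: Δleader=(-12.000, 5.000, -8.000°), engaged; cmd=(-16.000, 4.500, -15.000°) → follower=(0.500, 17.000, -48.000°)


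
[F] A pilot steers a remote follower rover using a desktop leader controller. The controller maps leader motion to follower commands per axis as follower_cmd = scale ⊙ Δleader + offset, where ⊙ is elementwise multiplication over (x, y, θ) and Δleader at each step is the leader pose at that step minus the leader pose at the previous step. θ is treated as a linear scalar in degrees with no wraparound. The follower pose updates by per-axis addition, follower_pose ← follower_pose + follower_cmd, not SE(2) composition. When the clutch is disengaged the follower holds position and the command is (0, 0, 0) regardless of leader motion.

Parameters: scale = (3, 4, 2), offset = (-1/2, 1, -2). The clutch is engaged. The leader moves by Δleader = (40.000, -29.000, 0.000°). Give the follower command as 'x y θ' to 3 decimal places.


119.500 -115.000 -2.000

axis x: 3·40.000 + -1/2 = 119.500
axis y: 4·-29.000 + 1 = -115.000
axis θ: 2·0.000 + -2 = -2.000


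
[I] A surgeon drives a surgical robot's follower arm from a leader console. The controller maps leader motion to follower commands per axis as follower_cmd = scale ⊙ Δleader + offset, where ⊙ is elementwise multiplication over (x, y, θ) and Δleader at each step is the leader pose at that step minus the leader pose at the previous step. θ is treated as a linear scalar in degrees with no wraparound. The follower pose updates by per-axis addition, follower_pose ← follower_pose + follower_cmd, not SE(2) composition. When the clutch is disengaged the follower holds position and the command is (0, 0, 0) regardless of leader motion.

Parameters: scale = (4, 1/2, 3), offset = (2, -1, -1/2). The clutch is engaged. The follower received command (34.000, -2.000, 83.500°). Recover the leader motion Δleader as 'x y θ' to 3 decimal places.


axis x: (34.000 − 2) / (4) = 8.000
axis y: (-2.000 − -1) / (1/2) = -2.000
axis θ: (83.500 − -1/2) / (3) = 28.000

8.000 -2.000 28.000


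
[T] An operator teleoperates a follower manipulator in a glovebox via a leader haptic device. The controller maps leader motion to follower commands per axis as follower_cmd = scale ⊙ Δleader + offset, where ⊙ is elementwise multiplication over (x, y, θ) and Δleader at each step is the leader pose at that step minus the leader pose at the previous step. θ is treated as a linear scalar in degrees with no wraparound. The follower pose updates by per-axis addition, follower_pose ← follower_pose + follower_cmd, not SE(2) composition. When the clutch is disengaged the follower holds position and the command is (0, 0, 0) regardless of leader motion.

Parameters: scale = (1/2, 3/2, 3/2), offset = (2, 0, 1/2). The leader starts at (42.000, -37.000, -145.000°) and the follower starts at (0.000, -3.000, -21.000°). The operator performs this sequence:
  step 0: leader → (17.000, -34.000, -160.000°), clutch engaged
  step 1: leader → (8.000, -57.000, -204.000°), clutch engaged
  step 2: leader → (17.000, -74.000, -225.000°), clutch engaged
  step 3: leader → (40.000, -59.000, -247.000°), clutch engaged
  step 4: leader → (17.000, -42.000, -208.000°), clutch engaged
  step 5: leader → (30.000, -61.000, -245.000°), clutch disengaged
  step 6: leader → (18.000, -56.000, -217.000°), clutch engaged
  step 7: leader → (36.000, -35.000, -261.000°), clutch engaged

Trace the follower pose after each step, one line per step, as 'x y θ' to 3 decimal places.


-10.500 1.500 -43.000
-13.000 -33.000 -108.500
-6.500 -58.500 -139.500
7.000 -36.000 -172.000
-2.500 -10.500 -113.000
-2.500 -10.500 -113.000
-6.500 -3.000 -70.500
4.500 28.500 -136.000

step 0: Δleader=(-25.000, 3.000, -15.000°), engaged; cmd=(-10.500, 4.500, -22.000°) → follower=(-10.500, 1.500, -43.000°)
step 1: Δleader=(-9.000, -23.000, -44.000°), engaged; cmd=(-2.500, -34.500, -65.500°) → follower=(-13.000, -33.000, -108.500°)
step 2: Δleader=(9.000, -17.000, -21.000°), engaged; cmd=(6.500, -25.500, -31.000°) → follower=(-6.500, -58.500, -139.500°)
step 3: Δleader=(23.000, 15.000, -22.000°), engaged; cmd=(13.500, 22.500, -32.500°) → follower=(7.000, -36.000, -172.000°)
step 4: Δleader=(-23.000, 17.000, 39.000°), engaged; cmd=(-9.500, 25.500, 59.000°) → follower=(-2.500, -10.500, -113.000°)
step 5: Δleader=(13.000, -19.000, -37.000°), disengaged; cmd=(0,0,0) → follower holds at (-2.500, -10.500, -113.000°)
step 6: Δleader=(-12.000, 5.000, 28.000°), engaged; cmd=(-4.000, 7.500, 42.500°) → follower=(-6.500, -3.000, -70.500°)
step 7: Δleader=(18.000, 21.000, -44.000°), engaged; cmd=(11.000, 31.500, -65.500°) → follower=(4.500, 28.500, -136.000°)


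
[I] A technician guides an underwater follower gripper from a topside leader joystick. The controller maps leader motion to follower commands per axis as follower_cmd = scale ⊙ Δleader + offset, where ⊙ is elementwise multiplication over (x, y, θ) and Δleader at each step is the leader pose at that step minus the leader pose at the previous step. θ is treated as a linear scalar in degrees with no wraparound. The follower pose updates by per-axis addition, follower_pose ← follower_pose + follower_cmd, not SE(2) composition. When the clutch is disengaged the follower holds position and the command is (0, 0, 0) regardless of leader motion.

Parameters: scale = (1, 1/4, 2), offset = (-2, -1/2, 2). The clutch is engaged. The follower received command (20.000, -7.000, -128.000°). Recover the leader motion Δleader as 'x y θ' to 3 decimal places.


axis x: (20.000 − -2) / (1) = 22.000
axis y: (-7.000 − -1/2) / (1/4) = -26.000
axis θ: (-128.000 − 2) / (2) = -65.000

22.000 -26.000 -65.000


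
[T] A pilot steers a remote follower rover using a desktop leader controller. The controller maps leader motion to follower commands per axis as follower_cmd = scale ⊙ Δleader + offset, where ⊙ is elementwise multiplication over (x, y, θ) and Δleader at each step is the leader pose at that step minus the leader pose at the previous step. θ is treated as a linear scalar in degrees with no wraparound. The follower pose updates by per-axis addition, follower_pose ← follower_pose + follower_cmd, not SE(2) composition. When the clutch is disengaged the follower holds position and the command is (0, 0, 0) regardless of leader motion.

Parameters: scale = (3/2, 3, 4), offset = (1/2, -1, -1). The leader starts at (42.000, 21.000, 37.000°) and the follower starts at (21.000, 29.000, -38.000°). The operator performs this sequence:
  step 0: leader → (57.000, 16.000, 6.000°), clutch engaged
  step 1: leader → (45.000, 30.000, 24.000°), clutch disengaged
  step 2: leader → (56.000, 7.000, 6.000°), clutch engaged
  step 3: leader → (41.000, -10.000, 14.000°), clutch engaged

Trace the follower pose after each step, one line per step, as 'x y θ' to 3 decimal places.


44.000 13.000 -163.000
44.000 13.000 -163.000
61.000 -57.000 -236.000
39.000 -109.000 -205.000

step 0: Δleader=(15.000, -5.000, -31.000°), engaged; cmd=(23.000, -16.000, -125.000°) → follower=(44.000, 13.000, -163.000°)
step 1: Δleader=(-12.000, 14.000, 18.000°), disengaged; cmd=(0,0,0) → follower holds at (44.000, 13.000, -163.000°)
step 2: Δleader=(11.000, -23.000, -18.000°), engaged; cmd=(17.000, -70.000, -73.000°) → follower=(61.000, -57.000, -236.000°)
step 3: Δleader=(-15.000, -17.000, 8.000°), engaged; cmd=(-22.000, -52.000, 31.000°) → follower=(39.000, -109.000, -205.000°)


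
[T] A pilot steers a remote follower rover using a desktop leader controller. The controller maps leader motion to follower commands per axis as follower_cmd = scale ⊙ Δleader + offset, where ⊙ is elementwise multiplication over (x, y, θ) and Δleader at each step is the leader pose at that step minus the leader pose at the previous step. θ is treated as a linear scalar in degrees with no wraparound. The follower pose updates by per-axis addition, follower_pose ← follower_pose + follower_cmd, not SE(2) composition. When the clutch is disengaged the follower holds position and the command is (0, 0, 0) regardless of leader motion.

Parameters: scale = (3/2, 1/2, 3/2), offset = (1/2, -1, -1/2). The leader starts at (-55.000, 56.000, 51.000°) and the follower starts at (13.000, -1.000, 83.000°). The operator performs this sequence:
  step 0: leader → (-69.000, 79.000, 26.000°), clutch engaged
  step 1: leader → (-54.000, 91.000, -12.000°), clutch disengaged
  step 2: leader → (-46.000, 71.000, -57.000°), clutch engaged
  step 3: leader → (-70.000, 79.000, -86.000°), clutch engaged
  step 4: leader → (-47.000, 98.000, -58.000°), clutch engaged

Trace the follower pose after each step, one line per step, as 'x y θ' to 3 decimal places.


-7.500 9.500 45.000
-7.500 9.500 45.000
5.000 -1.500 -23.000
-30.500 1.500 -67.000
4.500 10.000 -25.500

step 0: Δleader=(-14.000, 23.000, -25.000°), engaged; cmd=(-20.500, 10.500, -38.000°) → follower=(-7.500, 9.500, 45.000°)
step 1: Δleader=(15.000, 12.000, -38.000°), disengaged; cmd=(0,0,0) → follower holds at (-7.500, 9.500, 45.000°)
step 2: Δleader=(8.000, -20.000, -45.000°), engaged; cmd=(12.500, -11.000, -68.000°) → follower=(5.000, -1.500, -23.000°)
step 3: Δleader=(-24.000, 8.000, -29.000°), engaged; cmd=(-35.500, 3.000, -44.000°) → follower=(-30.500, 1.500, -67.000°)
step 4: Δleader=(23.000, 19.000, 28.000°), engaged; cmd=(35.000, 8.500, 41.500°) → follower=(4.500, 10.000, -25.500°)
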